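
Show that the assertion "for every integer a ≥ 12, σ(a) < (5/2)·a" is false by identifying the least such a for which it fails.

A counterexample is any integer a ≥ 12 such that the claim fails; we check each in order.
For a = 12, 13, 14, 15, …, 21, 22, 23 the conclusion holds.
a = 24: σ(24) = 60; 60 ≥ 60.
So a = 24 is the smallest counterexample.

a = 24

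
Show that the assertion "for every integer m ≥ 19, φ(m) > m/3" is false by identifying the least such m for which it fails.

m = 24

Check each integer m ≥ 19 in order until the claim fails.
The first 5 eligible values, up to m = 23, all satisfy the conclusion.
m = 24: φ(24) = 8 and 24/3 = 8, so φ(24) ≤ 24/3.
So m = 24 is the smallest counterexample.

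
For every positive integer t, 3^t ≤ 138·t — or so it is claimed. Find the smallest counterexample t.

t = 7

We need the least positive integer t for which 3^t > 138·t.
The first 6 eligible values, up to t = 6, all satisfy the conclusion.
t = 7: 3^t = 2187 and 138·t = 966, so 2187 > 966.
Hence t = 7 is a counterexample.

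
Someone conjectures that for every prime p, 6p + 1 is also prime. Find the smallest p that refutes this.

p = 19

p = 2: 6p + 1 = 13, prime.
p = 3: 6p + 1 = 19, prime.
p = 5: 6p + 1 = 31, prime.
p = 7: 6p + 1 = 43, prime.
p = 11: 6p + 1 = 67, prime.
p = 13: 6p + 1 = 79, prime.
p = 17: 6p + 1 = 103, prime.
p = 19: 6p + 1 = 115 = 5 × 23, not prime.
Thus p = 19 disproves the claim, and no smaller p works.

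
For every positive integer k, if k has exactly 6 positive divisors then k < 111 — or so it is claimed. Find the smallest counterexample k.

k = 116

We need the least positive integer k for which k has exactly 6 positive divisors but the claim fails.
The first 16 eligible values, up to k = 99, all satisfy the conclusion.
k = 116: τ(116) = 6; 116 ≥ 111.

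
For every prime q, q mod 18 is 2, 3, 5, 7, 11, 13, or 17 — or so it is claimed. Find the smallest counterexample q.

A counterexample is any prime q such that the claim fails; we check each in order.
The first 7 eligible values, up to q = 17, all satisfy the conclusion.
q = 19: 19 mod 18 = 1 — not in {2, 3, 5, 7, 11, 13, 17}.
Hence q = 19 is a counterexample.

q = 19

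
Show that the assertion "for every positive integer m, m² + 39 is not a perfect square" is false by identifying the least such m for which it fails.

A counterexample is any positive integer m such that m² + 39 is a perfect square; we check each in order.
m = 1: 1² + 39 = 40, not a perfect square.
m = 2: 2² + 39 = 43, not a perfect square.
m = 3: 3² + 39 = 48, not a perfect square.
m = 4: 4² + 39 = 55, not a perfect square.
m = 5: 5² + 39 = 64 = 8², a perfect square.
Thus m = 5 disproves the claim, and no smaller m works.

m = 5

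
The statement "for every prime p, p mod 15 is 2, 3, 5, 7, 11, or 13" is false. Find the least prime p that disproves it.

p = 19

We need the least prime p for which the claim fails.
For p = 2, 3, 5, 7, 11, 13, 17 the conclusion holds.
p = 19: 19 mod 15 = 4 — not in {2, 3, 5, 7, 11, 13}.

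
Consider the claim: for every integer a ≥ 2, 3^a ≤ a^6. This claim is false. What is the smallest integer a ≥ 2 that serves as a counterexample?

a = 15

A counterexample is any integer a ≥ 2 such that 3^a > a^6; we check each in order.
For a = 2, 3, 4, 5, …, 12, 13, 14 the conclusion holds.
a = 15: 3^a = 14348907 and a^6 = 11390625, so 14348907 > 11390625.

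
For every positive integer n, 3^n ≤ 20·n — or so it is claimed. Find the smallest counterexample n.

For n = 1, 2, 3 the conclusion holds.
n = 4: 3^n = 81 and 20·n = 80, so 81 > 80.

n = 4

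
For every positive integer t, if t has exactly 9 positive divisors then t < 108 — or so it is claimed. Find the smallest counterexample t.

We need the least positive integer t for which t has exactly 9 positive divisors but the claim fails.
t = 36: τ(36) = 9; 36 < 108.
t = 100: τ(100) = 9; 100 < 108.
t = 196: τ(196) = 9; 196 ≥ 108.
So t = 196 is the smallest counterexample.

t = 196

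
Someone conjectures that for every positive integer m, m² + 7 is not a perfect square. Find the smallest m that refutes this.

For m = 1, 2 the conclusion holds.
m = 3: 3² + 7 = 16 = 4², a perfect square.
Hence m = 3 is a counterexample.

m = 3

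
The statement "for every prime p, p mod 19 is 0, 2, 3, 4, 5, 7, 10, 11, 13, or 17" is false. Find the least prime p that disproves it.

p = 31

For p = 2, 3, 5, 7, 11, 13, 17, 19, 23, 29 the conclusion holds.
p = 31: 31 mod 19 = 12 — not in {0, 2, 3, 4, 5, 7, 10, 11, 13, 17}.
Thus p = 31 disproves the claim, and no smaller p works.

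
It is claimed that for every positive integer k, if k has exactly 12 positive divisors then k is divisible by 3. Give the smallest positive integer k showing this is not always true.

k = 140

For k = 60, 72, 84, 90, 96, 108, 126, 132 the conclusion holds.
k = 140: τ(140) = 12; 140 mod 3 = 2.
So k = 140 is the smallest counterexample.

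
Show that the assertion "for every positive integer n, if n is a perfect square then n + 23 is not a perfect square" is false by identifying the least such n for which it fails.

For n = 1, 4, 9, 16, 25, 36, 49, 64, 81, 100 the conclusion holds.
n = 121: 121 = 11² and 121 + 23 = 144 = 12².
So n = 121 is the smallest counterexample.

n = 121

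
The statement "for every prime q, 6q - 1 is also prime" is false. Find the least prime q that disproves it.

q = 11

The first 4 eligible values, up to q = 7, all satisfy the conclusion.
q = 11: 6q - 1 = 65 = 5 × 13, not prime.
So q = 11 is the smallest counterexample.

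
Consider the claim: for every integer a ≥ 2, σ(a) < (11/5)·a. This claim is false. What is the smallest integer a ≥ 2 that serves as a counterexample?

For a = 2, 3, 4, 5, 6, 7, 8, 9, 10, 11 the conclusion holds.
a = 12: σ(12) = 28; 28 ≥ 132/5.

a = 12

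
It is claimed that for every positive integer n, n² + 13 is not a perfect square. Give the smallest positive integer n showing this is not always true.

n = 6

A counterexample is any positive integer n such that n² + 13 is a perfect square; we check each in order.
For n = 1, 2, 3, 4, 5 the conclusion holds.
n = 6: 6² + 13 = 49 = 7², a perfect square.
Thus n = 6 disproves the claim, and no smaller n works.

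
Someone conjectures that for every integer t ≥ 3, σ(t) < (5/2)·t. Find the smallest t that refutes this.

t = 24

Check each integer t ≥ 3 in order until the claim fails.
For t = 3, 4, 5, 6, …, 21, 22, 23 the conclusion holds.
t = 24: σ(24) = 60; 60 ≥ 60.
Thus t = 24 disproves the claim, and no smaller t works.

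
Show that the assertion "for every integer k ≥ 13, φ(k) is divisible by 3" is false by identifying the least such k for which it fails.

We need the least integer k ≥ 13 for which φ(k) is not divisible by 3.
k = 13: φ(13) = 12; 12 mod 3 = 0.
k = 14: φ(14) = 6; 6 mod 3 = 0.
k = 15: φ(15) = 8; 8 mod 3 = 2.
So k = 15 is the smallest counterexample.

k = 15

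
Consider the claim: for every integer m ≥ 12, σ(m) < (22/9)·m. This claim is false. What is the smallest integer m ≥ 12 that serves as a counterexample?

m = 24

We need the least integer m ≥ 12 for which the claim fails.
For m = 12, 13, 14, 15, …, 21, 22, 23 the conclusion holds.
m = 24: σ(24) = 60; 60 ≥ 176/3.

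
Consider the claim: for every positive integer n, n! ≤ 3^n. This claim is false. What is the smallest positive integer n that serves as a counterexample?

n = 7

A counterexample is any positive integer n such that n! > 3^n; we check each in order.
The first 6 eligible values, up to n = 6, all satisfy the conclusion.
n = 7: n! = 5040 and 3^n = 2187, so 5040 > 2187.
Thus n = 7 disproves the claim, and no smaller n works.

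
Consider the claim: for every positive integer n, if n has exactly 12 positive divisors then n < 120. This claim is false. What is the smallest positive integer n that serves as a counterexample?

The first 6 eligible values, up to n = 108, all satisfy the conclusion.
n = 126: τ(126) = 12; 126 ≥ 120.
Hence n = 126 is a counterexample.

n = 126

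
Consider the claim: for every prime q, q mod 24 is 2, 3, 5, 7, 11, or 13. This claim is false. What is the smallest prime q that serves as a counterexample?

A counterexample is any prime q such that the claim fails; we check each in order.
For q = 2, 3, 5, 7, 11, 13 the conclusion holds.
q = 17: 17 mod 24 = 17 — not in {2, 3, 5, 7, 11, 13}.

q = 17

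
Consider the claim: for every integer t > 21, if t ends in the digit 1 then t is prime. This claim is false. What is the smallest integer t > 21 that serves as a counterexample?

t = 51

Check each integer t > 21 in order until t ends in the digit 1 but t is not prime.
t = 31: 31 ends in 1 and is prime.
t = 41: 41 ends in 1 and is prime.
t = 51: 51 ends in 1; 51 = 3 × 17, composite.
Hence t = 51 is a counterexample.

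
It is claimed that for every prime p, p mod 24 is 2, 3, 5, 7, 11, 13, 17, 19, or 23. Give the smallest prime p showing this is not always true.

p = 73

We need the least prime p for which the claim fails.
The first 20 eligible values, up to p = 71, all satisfy the conclusion.
p = 73: 73 mod 24 = 1 — not in {2, 3, 5, 7, 11, 13, 17, 19, 23}.
Thus p = 73 disproves the claim, and no smaller p works.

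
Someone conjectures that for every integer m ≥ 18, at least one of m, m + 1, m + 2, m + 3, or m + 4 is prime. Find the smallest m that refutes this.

A counterexample is any integer m ≥ 18 such that m, m + 1, m + 2, m + 3, m + 4 are all composite; we check each in order.
m = 18: 19 is prime.
m = 19: 19 is prime.
m = 20: 23 is prime.
m = 21: 23 is prime.
m = 22: 23 is prime.
m = 23: 23 is prime.
m = 24: 24 = 2 × 12; 25 = 5 × 5; 26 = 2 × 13; 27 = 3 × 9; 28 = 2 × 14 — all composite.
Thus m = 24 disproves the claim, and no smaller m works.

m = 24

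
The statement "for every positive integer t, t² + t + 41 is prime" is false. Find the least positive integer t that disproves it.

We need the least positive integer t for which t² + t + 41 is not prime.
The first 39 eligible values, up to t = 39, all satisfy the conclusion.
t = 40: t² + t + 41 = 1681 = 41 × 41, composite.
So t = 40 is the smallest counterexample.

t = 40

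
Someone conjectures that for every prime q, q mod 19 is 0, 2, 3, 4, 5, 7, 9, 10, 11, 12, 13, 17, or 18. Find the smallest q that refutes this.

q = 53

For q = 2, 3, 5, 7, …, 41, 43, 47 the conclusion holds.
q = 53: 53 mod 19 = 15 — not in {0, 2, 3, 4, 5, 7, 9, 10, 11, 12, 13, 17, 18}.
Hence q = 53 is a counterexample.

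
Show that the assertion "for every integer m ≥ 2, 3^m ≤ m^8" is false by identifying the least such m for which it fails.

m = 23

For m = 2, 3, 4, 5, …, 20, 21, 22 the conclusion holds.
m = 23: 3^m = 94143178827 and m^8 = 78310985281, so 94143178827 > 78310985281.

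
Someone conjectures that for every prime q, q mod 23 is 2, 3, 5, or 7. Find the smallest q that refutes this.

Check each prime q in order until the claim fails.
For q = 2, 3, 5, 7 the conclusion holds.
q = 11: 11 mod 23 = 11 — not in {2, 3, 5, 7}.
Thus q = 11 disproves the claim, and no smaller q works.

q = 11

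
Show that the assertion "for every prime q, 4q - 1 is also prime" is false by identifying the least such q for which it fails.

A counterexample is any prime q such that 4q - 1 is not prime; we check each in order.
q = 2: 4q - 1 = 7, prime.
q = 3: 4q - 1 = 11, prime.
q = 5: 4q - 1 = 19, prime.
q = 7: 4q - 1 = 27 = 3 × 9, not prime.
Hence q = 7 is a counterexample.

q = 7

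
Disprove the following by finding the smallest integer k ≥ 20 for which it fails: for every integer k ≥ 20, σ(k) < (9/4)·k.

The first 4 eligible values, up to k = 23, all satisfy the conclusion.
k = 24: σ(24) = 60; 60 ≥ 54.
Hence k = 24 is a counterexample.

k = 24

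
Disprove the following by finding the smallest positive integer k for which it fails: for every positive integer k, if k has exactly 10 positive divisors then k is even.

k = 405

We need the least positive integer k for which k has exactly 10 positive divisors but k is odd.
The first 9 eligible values, up to k = 368, all satisfy the conclusion.
k = 405: divisors of 405: 10 divisors; 405 is odd.
Hence k = 405 is a counterexample.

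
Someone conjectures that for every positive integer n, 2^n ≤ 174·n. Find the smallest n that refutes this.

n = 11

A counterexample is any positive integer n such that 2^n > 174·n; we check each in order.
The first 10 eligible values, up to n = 10, all satisfy the conclusion.
n = 11: 2^n = 2048 and 174·n = 1914, so 2048 > 1914.
Hence n = 11 is a counterexample.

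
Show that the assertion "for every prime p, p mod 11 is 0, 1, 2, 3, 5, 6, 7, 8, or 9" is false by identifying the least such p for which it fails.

For p = 2, 3, 5, 7, …, 23, 29, 31 the conclusion holds.
p = 37: 37 mod 11 = 4 — not in {0, 1, 2, 3, 5, 6, 7, 8, 9}.
Hence p = 37 is a counterexample.

p = 37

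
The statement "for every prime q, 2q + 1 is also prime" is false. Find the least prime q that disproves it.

A counterexample is any prime q such that 2q + 1 is not prime; we check each in order.
q = 2: 2q + 1 = 5, prime.
q = 3: 2q + 1 = 7, prime.
q = 5: 2q + 1 = 11, prime.
q = 7: 2q + 1 = 15 = 3 × 5, not prime.

q = 7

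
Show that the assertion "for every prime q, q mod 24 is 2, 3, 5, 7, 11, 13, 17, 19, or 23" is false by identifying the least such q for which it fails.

q = 73

The first 20 eligible values, up to q = 71, all satisfy the conclusion.
q = 73: 73 mod 24 = 1 — not in {2, 3, 5, 7, 11, 13, 17, 19, 23}.
Hence q = 73 is a counterexample.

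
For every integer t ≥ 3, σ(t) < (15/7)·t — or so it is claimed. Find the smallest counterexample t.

t = 12

For t = 3, 4, 5, 6, 7, 8, 9, 10, 11 the conclusion holds.
t = 12: σ(12) = 28; 28 ≥ 180/7.
So t = 12 is the smallest counterexample.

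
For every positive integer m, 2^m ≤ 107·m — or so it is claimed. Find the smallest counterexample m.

m = 11

We need the least positive integer m for which 2^m > 107·m.
For m = 1, 2, 3, 4, 5, 6, 7, 8, 9, 10 the conclusion holds.
m = 11: 2^m = 2048 and 107·m = 1177, so 2048 > 1177.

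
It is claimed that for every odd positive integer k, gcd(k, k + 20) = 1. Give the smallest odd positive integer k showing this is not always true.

k = 5

We need the least odd positive integer k for which gcd(k, k + 20) > 1.
k = 1: gcd(1, 21) = 1.
k = 3: gcd(3, 23) = 1.
k = 5: gcd(5, 25) = 5.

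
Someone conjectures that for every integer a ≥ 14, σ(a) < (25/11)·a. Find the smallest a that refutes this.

We need the least integer a ≥ 14 for which the claim fails.
The first 10 eligible values, up to a = 23, all satisfy the conclusion.
a = 24: σ(24) = 60; 60 ≥ 600/11.
So a = 24 is the smallest counterexample.

a = 24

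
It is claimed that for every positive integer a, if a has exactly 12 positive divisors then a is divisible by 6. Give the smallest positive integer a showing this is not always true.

We need the least positive integer a for which a has exactly 12 positive divisors but a is not divisible by 6.
For a = 60, 72, 84, 90, 96, 108, 126, 132 the conclusion holds.
a = 140: τ(140) = 12; 140 mod 6 = 2.

a = 140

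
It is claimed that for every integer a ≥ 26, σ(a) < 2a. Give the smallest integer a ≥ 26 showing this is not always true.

a = 28

We need the least integer a ≥ 26 for which the claim fails.
a = 26: σ(26) = 42; 42 < 52.
a = 27: σ(27) = 40; 40 < 54.
a = 28: σ(28) = 56; 56 ≥ 56.
Hence a = 28 is a counterexample.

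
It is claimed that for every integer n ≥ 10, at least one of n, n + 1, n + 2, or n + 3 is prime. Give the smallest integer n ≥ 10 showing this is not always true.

n = 24

A counterexample is any integer n ≥ 10 such that n, n + 1, n + 2, n + 3 are all composite; we check each in order.
For n = 10, 11, 12, 13, …, 21, 22, 23 the conclusion holds.
n = 24: 24 = 2 × 12; 25 = 5 × 5; 26 = 2 × 13; 27 = 3 × 9 — all composite.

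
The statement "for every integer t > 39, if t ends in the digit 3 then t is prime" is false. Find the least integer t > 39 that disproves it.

t = 63

Check each integer t > 39 in order until t ends in the digit 3 but t is not prime.
t = 43: 43 ends in 3 and is prime.
t = 53: 53 ends in 3 and is prime.
t = 63: 63 ends in 3; 63 = 3 × 21, composite.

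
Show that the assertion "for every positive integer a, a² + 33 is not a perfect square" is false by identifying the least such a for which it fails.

We need the least positive integer a for which a² + 33 is a perfect square.
a = 1: 1² + 33 = 34, not a perfect square.
a = 2: 2² + 33 = 37, not a perfect square.
a = 3: 3² + 33 = 42, not a perfect square.
a = 4: 4² + 33 = 49 = 7², a perfect square.
Thus a = 4 disproves the claim, and no smaller a works.

a = 4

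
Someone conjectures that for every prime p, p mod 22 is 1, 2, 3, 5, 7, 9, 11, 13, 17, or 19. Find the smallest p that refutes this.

Check each prime p in order until the claim fails.
The first 11 eligible values, up to p = 31, all satisfy the conclusion.
p = 37: 37 mod 22 = 15 — not in {1, 2, 3, 5, 7, 9, 11, 13, 17, 19}.

p = 37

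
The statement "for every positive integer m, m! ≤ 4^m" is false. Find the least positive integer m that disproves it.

m = 9

Check each positive integer m in order until m! > 4^m.
The first 8 eligible values, up to m = 8, all satisfy the conclusion.
m = 9: m! = 362880 and 4^m = 262144, so 362880 > 262144.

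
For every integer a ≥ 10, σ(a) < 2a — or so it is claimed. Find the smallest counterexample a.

Check each integer a ≥ 10 in order until the claim fails.
For a = 10, 11 the conclusion holds.
a = 12: σ(12) = 28; 28 ≥ 24.

a = 12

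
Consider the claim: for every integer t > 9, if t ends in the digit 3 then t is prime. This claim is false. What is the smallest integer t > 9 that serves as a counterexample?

We need the least integer t > 9 for which t ends in the digit 3 but t is not prime.
t = 13: 13 ends in 3 and is prime.
t = 23: 23 ends in 3 and is prime.
t = 33: 33 ends in 3; 33 = 3 × 11, composite.
Thus t = 33 disproves the claim, and no smaller t works.

t = 33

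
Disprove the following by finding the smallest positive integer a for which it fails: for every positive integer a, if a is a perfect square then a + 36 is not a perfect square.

a = 1: 1 + 36 = 37, not a perfect square.
a = 4: 4 + 36 = 40, not a perfect square.
a = 9: 9 + 36 = 45, not a perfect square.
a = 16: 16 + 36 = 52, not a perfect square.
a = 25: 25 + 36 = 61, not a perfect square.
a = 36: 36 + 36 = 72, not a perfect square.
a = 49: 49 + 36 = 85, not a perfect square.
a = 64: 64 = 8² and 64 + 36 = 100 = 10².
So a = 64 is the smallest counterexample.

a = 64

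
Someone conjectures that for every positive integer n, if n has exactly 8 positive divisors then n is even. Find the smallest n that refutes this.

A counterexample is any positive integer n such that n has exactly 8 positive divisors but n is odd; we check each in order.
For n = 24, 30, 40, 42, …, 88, 102, 104 the conclusion holds.
n = 105: divisors of 105: 1, 3, 5, 7, 15, 21, 35, 105; 105 is odd.
So n = 105 is the smallest counterexample.

n = 105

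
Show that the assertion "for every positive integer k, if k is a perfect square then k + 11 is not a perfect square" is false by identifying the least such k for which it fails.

k = 25

k = 1: 1 + 11 = 12, not a perfect square.
k = 4: 4 + 11 = 15, not a perfect square.
k = 9: 9 + 11 = 20, not a perfect square.
k = 16: 16 + 11 = 27, not a perfect square.
k = 25: 25 = 5² and 25 + 11 = 36 = 6².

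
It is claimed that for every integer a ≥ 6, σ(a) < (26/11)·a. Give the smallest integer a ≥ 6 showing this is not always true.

We need the least integer a ≥ 6 for which the claim fails.
The first 18 eligible values, up to a = 23, all satisfy the conclusion.
a = 24: σ(24) = 60; 60 ≥ 624/11.
Thus a = 24 disproves the claim, and no smaller a works.

a = 24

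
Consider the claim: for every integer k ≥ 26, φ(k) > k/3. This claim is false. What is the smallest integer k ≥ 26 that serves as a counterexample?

k = 30

We need the least integer k ≥ 26 for which the claim fails.
k = 26: φ(26) = 12 and 26/3 = 26/3, so φ(26) > 26/3.
k = 27: φ(27) = 18 and 27/3 = 9, so φ(27) > 27/3.
k = 28: φ(28) = 12 and 28/3 = 28/3, so φ(28) > 28/3.
k = 29: φ(29) = 28 and 29/3 = 29/3, so φ(29) > 29/3.
k = 30: φ(30) = 8 and 30/3 = 10, so φ(30) ≤ 30/3.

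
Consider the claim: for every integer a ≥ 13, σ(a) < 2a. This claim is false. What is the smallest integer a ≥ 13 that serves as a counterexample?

a = 18

a = 13: σ(13) = 14; 14 < 26.
a = 14: σ(14) = 24; 24 < 28.
a = 15: σ(15) = 24; 24 < 30.
a = 16: σ(16) = 31; 31 < 32.
a = 17: σ(17) = 18; 18 < 34.
a = 18: σ(18) = 39; 39 ≥ 36.
Hence a = 18 is a counterexample.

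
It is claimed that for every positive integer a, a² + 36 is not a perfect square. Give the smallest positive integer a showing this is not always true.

For a = 1, 2, 3, 4, 5, 6, 7 the conclusion holds.
a = 8: 8² + 36 = 100 = 10², a perfect square.
So a = 8 is the smallest counterexample.

a = 8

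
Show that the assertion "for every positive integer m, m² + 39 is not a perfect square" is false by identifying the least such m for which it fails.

Check each positive integer m in order until m² + 39 is a perfect square.
For m = 1, 2, 3, 4 the conclusion holds.
m = 5: 5² + 39 = 64 = 8², a perfect square.
Hence m = 5 is a counterexample.

m = 5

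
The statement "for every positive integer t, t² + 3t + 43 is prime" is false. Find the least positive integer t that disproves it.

A counterexample is any positive integer t such that t² + 3t + 43 is not prime; we check each in order.
For t = 1, 2, 3, 4, …, 36, 37, 38 the conclusion holds.
t = 39: t² + 3t + 43 = 1681 = 41 × 41, composite.

t = 39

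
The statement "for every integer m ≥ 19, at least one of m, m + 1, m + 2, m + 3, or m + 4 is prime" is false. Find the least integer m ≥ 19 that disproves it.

For m = 19, 20, 21, 22, 23 the conclusion holds.
m = 24: 24 = 2 × 12; 25 = 5 × 5; 26 = 2 × 13; 27 = 3 × 9; 28 = 2 × 14 — all composite.

m = 24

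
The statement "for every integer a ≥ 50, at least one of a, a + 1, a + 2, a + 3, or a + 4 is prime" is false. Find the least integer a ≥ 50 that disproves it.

a = 54

A counterexample is any integer a ≥ 50 such that a, a + 1, a + 2, a + 3, a + 4 are all composite; we check each in order.
a = 50: 53 is prime.
a = 51: 53 is prime.
a = 52: 53 is prime.
a = 53: 53 is prime.
a = 54: 54 = 2 × 27; 55 = 5 × 11; 56 = 2 × 28; 57 = 3 × 19; 58 = 2 × 29 — all composite.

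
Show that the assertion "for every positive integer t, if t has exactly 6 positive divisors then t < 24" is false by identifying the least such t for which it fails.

t = 28

For t = 12, 18, 20 the conclusion holds.
t = 28: τ(28) = 6; 28 ≥ 24.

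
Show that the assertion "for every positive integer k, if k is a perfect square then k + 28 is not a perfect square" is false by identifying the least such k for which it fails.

k = 36

Check each positive integer k in order until k is a perfect square but k + 28 is a perfect square.
For k = 1, 4, 9, 16, 25 the conclusion holds.
k = 36: 36 = 6² and 36 + 28 = 64 = 8².
So k = 36 is the smallest counterexample.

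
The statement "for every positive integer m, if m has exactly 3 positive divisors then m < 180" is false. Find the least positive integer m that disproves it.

m = 289

Check each positive integer m in order until m has exactly 3 positive divisors but the claim fails.
m = 4: τ(4) = 3; 4 < 180.
m = 9: τ(9) = 3; 9 < 180.
m = 25: τ(25) = 3; 25 < 180.
m = 49: τ(49) = 3; 49 < 180.
m = 121: τ(121) = 3; 121 < 180.
m = 169: τ(169) = 3; 169 < 180.
m = 289: τ(289) = 3; 289 ≥ 180.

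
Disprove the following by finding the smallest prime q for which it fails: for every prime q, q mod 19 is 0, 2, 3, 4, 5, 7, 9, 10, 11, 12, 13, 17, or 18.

For q = 2, 3, 5, 7, …, 41, 43, 47 the conclusion holds.
q = 53: 53 mod 19 = 15 — not in {0, 2, 3, 4, 5, 7, 9, 10, 11, 12, 13, 17, 18}.

q = 53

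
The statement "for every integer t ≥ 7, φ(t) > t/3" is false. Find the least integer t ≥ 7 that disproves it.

t = 12

A counterexample is any integer t ≥ 7 such that the claim fails; we check each in order.
The first 5 eligible values, up to t = 11, all satisfy the conclusion.
t = 12: φ(12) = 4 and 12/3 = 4, so φ(12) ≤ 12/3.
So t = 12 is the smallest counterexample.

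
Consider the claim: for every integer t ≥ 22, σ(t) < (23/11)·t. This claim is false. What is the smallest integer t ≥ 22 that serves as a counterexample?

We need the least integer t ≥ 22 for which the claim fails.
t = 22: σ(22) = 36; 36 < 46.
t = 23: σ(23) = 24; 24 < 529/11.
t = 24: σ(24) = 60; 60 ≥ 552/11.

t = 24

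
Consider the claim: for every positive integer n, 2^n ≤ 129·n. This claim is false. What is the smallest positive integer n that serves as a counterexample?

n = 11

We need the least positive integer n for which 2^n > 129·n.
For n = 1, 2, 3, 4, 5, 6, 7, 8, 9, 10 the conclusion holds.
n = 11: 2^n = 2048 and 129·n = 1419, so 2048 > 1419.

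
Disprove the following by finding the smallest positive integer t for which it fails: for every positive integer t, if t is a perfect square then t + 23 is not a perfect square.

t = 121

The first 10 eligible values, up to t = 100, all satisfy the conclusion.
t = 121: 121 = 11² and 121 + 23 = 144 = 12².
So t = 121 is the smallest counterexample.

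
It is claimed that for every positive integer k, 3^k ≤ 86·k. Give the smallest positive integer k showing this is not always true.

A counterexample is any positive integer k such that 3^k > 86·k; we check each in order.
The first 5 eligible values, up to k = 5, all satisfy the conclusion.
k = 6: 3^k = 729 and 86·k = 516, so 729 > 516.

k = 6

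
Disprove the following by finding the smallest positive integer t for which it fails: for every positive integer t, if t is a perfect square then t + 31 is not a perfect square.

t = 225

A counterexample is any positive integer t such that t is a perfect square but t + 31 is a perfect square; we check each in order.
For t = 1, 4, 9, 16, …, 144, 169, 196 the conclusion holds.
t = 225: 225 = 15² and 225 + 31 = 256 = 16².
Hence t = 225 is a counterexample.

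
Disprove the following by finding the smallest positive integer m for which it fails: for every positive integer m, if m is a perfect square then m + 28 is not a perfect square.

m = 1: 1 + 28 = 29, not a perfect square.
m = 4: 4 + 28 = 32, not a perfect square.
m = 9: 9 + 28 = 37, not a perfect square.
m = 16: 16 + 28 = 44, not a perfect square.
m = 25: 25 + 28 = 53, not a perfect square.
m = 36: 36 = 6² and 36 + 28 = 64 = 8².

m = 36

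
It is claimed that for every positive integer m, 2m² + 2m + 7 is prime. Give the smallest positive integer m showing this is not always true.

We need the least positive integer m for which 2m² + 2m + 7 is not prime.
m = 1: 2m² + 2m + 7 = 11, prime.
m = 2: 2m² + 2m + 7 = 19, prime.
m = 3: 2m² + 2m + 7 = 31, prime.
m = 4: 2m² + 2m + 7 = 47, prime.
m = 5: 2m² + 2m + 7 = 67, prime.
m = 6: 2m² + 2m + 7 = 91 = 7 × 13, composite.

m = 6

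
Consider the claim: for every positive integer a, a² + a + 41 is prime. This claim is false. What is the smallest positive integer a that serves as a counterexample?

a = 40

The first 39 eligible values, up to a = 39, all satisfy the conclusion.
a = 40: a² + a + 41 = 1681 = 41 × 41, composite.
Hence a = 40 is a counterexample.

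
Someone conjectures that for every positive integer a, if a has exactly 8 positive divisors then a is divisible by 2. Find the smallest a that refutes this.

Check each positive integer a in order until a has exactly 8 positive divisors but a is not divisible by 2.
For a = 24, 30, 40, 42, …, 88, 102, 104 the conclusion holds.
a = 105: τ(105) = 8; 105 mod 2 = 1.
Hence a = 105 is a counterexample.

a = 105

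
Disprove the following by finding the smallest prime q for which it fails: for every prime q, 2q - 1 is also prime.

q = 2: 2q - 1 = 3, prime.
q = 3: 2q - 1 = 5, prime.
q = 5: 2q - 1 = 9 = 3 × 3, not prime.
So q = 5 is the smallest counterexample.

q = 5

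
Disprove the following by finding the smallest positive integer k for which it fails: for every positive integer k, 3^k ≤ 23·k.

The first 4 eligible values, up to k = 4, all satisfy the conclusion.
k = 5: 3^k = 243 and 23·k = 115, so 243 > 115.

k = 5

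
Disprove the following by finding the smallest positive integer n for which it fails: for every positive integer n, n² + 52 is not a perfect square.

We need the least positive integer n for which n² + 52 is a perfect square.
The first 11 eligible values, up to n = 11, all satisfy the conclusion.
n = 12: 12² + 52 = 196 = 14², a perfect square.

n = 12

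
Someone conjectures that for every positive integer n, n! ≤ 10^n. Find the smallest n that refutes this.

For n = 1, 2, 3, 4, …, 22, 23, 24 the conclusion holds.
n = 25: n! = 15511210043330985984000000 and 10^n = 10000000000000000000000000, so 15511210043330985984000000 > 10000000000000000000000000.
Hence n = 25 is a counterexample.

n = 25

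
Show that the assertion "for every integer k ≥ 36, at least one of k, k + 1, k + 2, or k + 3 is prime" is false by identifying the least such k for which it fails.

We need the least integer k ≥ 36 for which k, k + 1, k + 2, k + 3 are all composite.
For k = 36, 37, 38, 39, …, 45, 46, 47 the conclusion holds.
k = 48: 48 = 2 × 24; 49 = 7 × 7; 50 = 2 × 25; 51 = 3 × 17 — all composite.
Hence k = 48 is a counterexample.

k = 48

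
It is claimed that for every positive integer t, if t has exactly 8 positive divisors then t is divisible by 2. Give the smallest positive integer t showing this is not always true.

t = 105

We need the least positive integer t for which t has exactly 8 positive divisors but t is not divisible by 2.
For t = 24, 30, 40, 42, …, 88, 102, 104 the conclusion holds.
t = 105: τ(105) = 8; 105 mod 2 = 1.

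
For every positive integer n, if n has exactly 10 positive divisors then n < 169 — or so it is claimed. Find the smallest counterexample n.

n = 176

Check each positive integer n in order until n has exactly 10 positive divisors but the claim fails.
For n = 48, 80, 112, 162 the conclusion holds.
n = 176: τ(176) = 10; 176 ≥ 169.
Thus n = 176 disproves the claim, and no smaller n works.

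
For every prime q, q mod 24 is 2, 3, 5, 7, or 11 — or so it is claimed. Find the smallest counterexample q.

A counterexample is any prime q such that the claim fails; we check each in order.
q = 2: 2 mod 24 = 2.
q = 3: 3 mod 24 = 3.
q = 5: 5 mod 24 = 5.
q = 7: 7 mod 24 = 7.
q = 11: 11 mod 24 = 11.
q = 13: 13 mod 24 = 13 — not in {2, 3, 5, 7, 11}.

q = 13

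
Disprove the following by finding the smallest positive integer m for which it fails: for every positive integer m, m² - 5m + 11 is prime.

The first 6 eligible values, up to m = 6, all satisfy the conclusion.
m = 7: m² - 5m + 11 = 25 = 5 × 5, composite.

m = 7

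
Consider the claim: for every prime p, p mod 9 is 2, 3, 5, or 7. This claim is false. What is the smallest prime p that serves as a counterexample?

p = 13

For p = 2, 3, 5, 7, 11 the conclusion holds.
p = 13: 13 mod 9 = 4 — not in {2, 3, 5, 7}.
Thus p = 13 disproves the claim, and no smaller p works.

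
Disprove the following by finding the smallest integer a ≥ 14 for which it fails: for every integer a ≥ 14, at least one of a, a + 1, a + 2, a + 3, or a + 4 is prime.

a = 24

Check each integer a ≥ 14 in order until a, a + 1, a + 2, a + 3, a + 4 are all composite.
For a = 14, 15, 16, 17, 18, 19, 20, 21, 22, 23 the conclusion holds.
a = 24: 24 = 2 × 12; 25 = 5 × 5; 26 = 2 × 13; 27 = 3 × 9; 28 = 2 × 14 — all composite.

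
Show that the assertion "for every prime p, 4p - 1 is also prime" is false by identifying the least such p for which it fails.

p = 7

We need the least prime p for which 4p - 1 is not prime.
p = 2: 4p - 1 = 7, prime.
p = 3: 4p - 1 = 11, prime.
p = 5: 4p - 1 = 19, prime.
p = 7: 4p - 1 = 27 = 3 × 9, not prime.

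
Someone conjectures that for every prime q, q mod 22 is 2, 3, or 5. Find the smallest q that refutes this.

We need the least prime q for which the claim fails.
q = 2: 2 mod 22 = 2.
q = 3: 3 mod 22 = 3.
q = 5: 5 mod 22 = 5.
q = 7: 7 mod 22 = 7 — not in {2, 3, 5}.
So q = 7 is the smallest counterexample.

q = 7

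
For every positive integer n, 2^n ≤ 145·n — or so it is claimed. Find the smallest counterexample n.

For n = 1, 2, 3, 4, 5, 6, 7, 8, 9, 10 the conclusion holds.
n = 11: 2^n = 2048 and 145·n = 1595, so 2048 > 1595.
Thus n = 11 disproves the claim, and no smaller n works.

n = 11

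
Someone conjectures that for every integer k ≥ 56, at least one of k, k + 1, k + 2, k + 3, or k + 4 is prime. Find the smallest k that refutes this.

k = 62

Check each integer k ≥ 56 in order until k, k + 1, k + 2, k + 3, k + 4 are all composite.
The first 6 eligible values, up to k = 61, all satisfy the conclusion.
k = 62: 62 = 2 × 31; 63 = 3 × 21; 64 = 2 × 32; 65 = 5 × 13; 66 = 2 × 33 — all composite.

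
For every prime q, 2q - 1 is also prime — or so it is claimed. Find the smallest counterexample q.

q = 5

q = 2: 2q - 1 = 3, prime.
q = 3: 2q - 1 = 5, prime.
q = 5: 2q - 1 = 9 = 3 × 3, not prime.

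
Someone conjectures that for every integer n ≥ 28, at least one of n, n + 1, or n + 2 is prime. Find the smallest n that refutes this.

A counterexample is any integer n ≥ 28 such that n, n + 1, n + 2 are all composite; we check each in order.
For n = 28, 29, 30, 31 the conclusion holds.
n = 32: 32 = 2 × 16; 33 = 3 × 11; 34 = 2 × 17 — all composite.

n = 32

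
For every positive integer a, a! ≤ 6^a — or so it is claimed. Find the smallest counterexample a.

a = 14

Check each positive integer a in order until a! > 6^a.
The first 13 eligible values, up to a = 13, all satisfy the conclusion.
a = 14: a! = 87178291200 and 6^a = 78364164096, so 87178291200 > 78364164096.
Thus a = 14 disproves the claim, and no smaller a works.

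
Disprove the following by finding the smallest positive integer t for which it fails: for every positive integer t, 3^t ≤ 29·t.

We need the least positive integer t for which 3^t > 29·t.
The first 4 eligible values, up to t = 4, all satisfy the conclusion.
t = 5: 3^t = 243 and 29·t = 145, so 243 > 145.
Thus t = 5 disproves the claim, and no smaller t works.

t = 5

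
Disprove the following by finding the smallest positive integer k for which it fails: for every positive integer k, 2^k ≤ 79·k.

Check each positive integer k in order until 2^k > 79·k.
The first 9 eligible values, up to k = 9, all satisfy the conclusion.
k = 10: 2^k = 1024 and 79·k = 790, so 1024 > 790.

k = 10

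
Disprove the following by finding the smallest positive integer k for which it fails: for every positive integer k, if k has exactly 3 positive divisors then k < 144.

Check each positive integer k in order until k has exactly 3 positive divisors but the claim fails.
For k = 4, 9, 25, 49, 121 the conclusion holds.
k = 169: τ(169) = 3; 169 ≥ 144.

k = 169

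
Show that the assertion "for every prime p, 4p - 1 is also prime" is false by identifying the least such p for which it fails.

We need the least prime p for which 4p - 1 is not prime.
p = 2: 4p - 1 = 7, prime.
p = 3: 4p - 1 = 11, prime.
p = 5: 4p - 1 = 19, prime.
p = 7: 4p - 1 = 27 = 3 × 9, not prime.
So p = 7 is the smallest counterexample.

p = 7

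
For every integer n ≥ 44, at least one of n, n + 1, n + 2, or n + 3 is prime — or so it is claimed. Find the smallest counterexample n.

We need the least integer n ≥ 44 for which n, n + 1, n + 2, n + 3 are all composite.
n = 44: 47 is prime.
n = 45: 47 is prime.
n = 46: 47 is prime.
n = 47: 47 is prime.
n = 48: 48 = 2 × 24; 49 = 7 × 7; 50 = 2 × 25; 51 = 3 × 17 — all composite.

n = 48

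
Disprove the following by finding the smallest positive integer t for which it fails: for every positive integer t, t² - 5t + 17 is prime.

t = 13

For t = 1, 2, 3, 4, …, 10, 11, 12 the conclusion holds.
t = 13: t² - 5t + 17 = 121 = 11 × 11, composite.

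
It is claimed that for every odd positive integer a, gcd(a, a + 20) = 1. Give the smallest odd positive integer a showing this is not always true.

a = 5

We need the least odd positive integer a for which gcd(a, a + 20) > 1.
For a = 1, 3 the conclusion holds.
a = 5: gcd(5, 25) = 5.
Hence a = 5 is a counterexample.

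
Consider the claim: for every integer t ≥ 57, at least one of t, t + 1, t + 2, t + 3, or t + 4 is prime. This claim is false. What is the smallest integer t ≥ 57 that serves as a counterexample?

t = 62

The first 5 eligible values, up to t = 61, all satisfy the conclusion.
t = 62: 62 = 2 × 31; 63 = 3 × 21; 64 = 2 × 32; 65 = 5 × 13; 66 = 2 × 33 — all composite.
Thus t = 62 disproves the claim, and no smaller t works.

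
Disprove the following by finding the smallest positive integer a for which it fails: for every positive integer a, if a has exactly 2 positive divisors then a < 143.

a = 149

A counterexample is any positive integer a such that a has exactly 2 positive divisors but the claim fails; we check each in order.
For a = 2, 3, 5, 7, …, 131, 137, 139 the conclusion holds.
a = 149: τ(149) = 2; 149 ≥ 143.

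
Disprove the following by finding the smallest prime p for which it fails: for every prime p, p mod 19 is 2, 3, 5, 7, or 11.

p = 13

We need the least prime p for which the claim fails.
p = 2: 2 mod 19 = 2.
p = 3: 3 mod 19 = 3.
p = 5: 5 mod 19 = 5.
p = 7: 7 mod 19 = 7.
p = 11: 11 mod 19 = 11.
p = 13: 13 mod 19 = 13 — not in {2, 3, 5, 7, 11}.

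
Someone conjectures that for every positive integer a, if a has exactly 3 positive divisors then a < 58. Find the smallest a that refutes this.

a = 121

We need the least positive integer a for which a has exactly 3 positive divisors but the claim fails.
For a = 4, 9, 25, 49 the conclusion holds.
a = 121: τ(121) = 3; 121 ≥ 58.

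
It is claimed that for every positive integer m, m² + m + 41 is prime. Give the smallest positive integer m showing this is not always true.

We need the least positive integer m for which m² + m + 41 is not prime.
For m = 1, 2, 3, 4, …, 37, 38, 39 the conclusion holds.
m = 40: m² + m + 41 = 1681 = 41 × 41, composite.
Thus m = 40 disproves the claim, and no smaller m works.

m = 40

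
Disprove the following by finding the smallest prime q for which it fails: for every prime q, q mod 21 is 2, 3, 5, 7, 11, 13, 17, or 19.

q = 29

A counterexample is any prime q such that the claim fails; we check each in order.
For q = 2, 3, 5, 7, 11, 13, 17, 19, 23 the conclusion holds.
q = 29: 29 mod 21 = 8 — not in {2, 3, 5, 7, 11, 13, 17, 19}.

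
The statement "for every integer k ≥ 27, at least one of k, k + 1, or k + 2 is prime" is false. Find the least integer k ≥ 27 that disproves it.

k = 32

For k = 27, 28, 29, 30, 31 the conclusion holds.
k = 32: 32 = 2 × 16; 33 = 3 × 11; 34 = 2 × 17 — all composite.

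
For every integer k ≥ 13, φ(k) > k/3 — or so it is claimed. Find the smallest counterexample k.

k = 18

Check each integer k ≥ 13 in order until the claim fails.
The first 5 eligible values, up to k = 17, all satisfy the conclusion.
k = 18: φ(18) = 6 and 18/3 = 6, so φ(18) ≤ 18/3.
Thus k = 18 disproves the claim, and no smaller k works.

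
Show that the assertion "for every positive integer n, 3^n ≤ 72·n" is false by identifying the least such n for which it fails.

A counterexample is any positive integer n such that 3^n > 72·n; we check each in order.
For n = 1, 2, 3, 4, 5 the conclusion holds.
n = 6: 3^n = 729 and 72·n = 432, so 729 > 432.
So n = 6 is the smallest counterexample.

n = 6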